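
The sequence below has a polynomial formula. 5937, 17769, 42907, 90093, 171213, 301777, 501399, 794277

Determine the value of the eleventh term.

D1: 11832 , 25138 , 47186 , 81120 , 130564 , 199622 , 292878
D2: 13306 , 22048 , 33934 , 49444 , 69058 , 93256
D3: 8742 , 11886 , 15510 , 19614 , 24198
D4: 3144 , 3624 , 4104 , 4584
D5: 480 , 480 , 480
The fifth differences are constant (480).
4584 + 480 = 5064;  24198 + 5064 = 29262;  93256 + 29262 = 122518;  292878 + 122518 = 415396;  794277 + 415396 = 1209673
5064 + 480 = 5544;  29262 + 5544 = 34806;  122518 + 34806 = 157324;  415396 + 157324 = 572720;  1209673 + 572720 = 1782393
5544 + 480 = 6024;  34806 + 6024 = 40830;  157324 + 40830 = 198154;  572720 + 198154 = 770874;  1782393 + 770874 = 2553267

2553267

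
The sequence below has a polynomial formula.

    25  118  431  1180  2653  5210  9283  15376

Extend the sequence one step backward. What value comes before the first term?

Δ: 93  313  749  1473  2557  4073  6093
Δ²: 220  436  724  1084  1516  2020
Δ³: 216  288  360  432  504
Δ⁴: 72  72  72  72
The fourth differences are constant at 72.
Work back: 216 − 72 = 144;  220 − 144 = 76;  93 − 76 = 17;  25 − 17 = 8

8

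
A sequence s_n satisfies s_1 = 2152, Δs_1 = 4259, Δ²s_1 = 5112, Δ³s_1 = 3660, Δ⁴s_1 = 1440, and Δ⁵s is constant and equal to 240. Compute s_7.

200626

Build the table forward from the leading diagonal:
Δ⁵: 240  240  240  240  240  240  240
Δ⁴: 1440  1680  1920  2160  2400  2640  2880
Δ³: 3660  5100  6780  8700  10860  13260  15900
Δ²: 5112  8772  13872  20652  29352  40212  53472
Δ: 4259  9371  18143  32015  52667  82019  122231
s: 2152  6411  15782  33925  65940  118607  200626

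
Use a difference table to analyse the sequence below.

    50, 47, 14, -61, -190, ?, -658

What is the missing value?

Using the first 5 terms:
Δ: -3  -33  -75  -129
Δ²: -30  -42  -54
Δ³: -12  -12
Constant third difference = -12.
Extend forward: -54 − 12 = -66;  -129 − 66 = -195;  -190 − 195 = -385

-385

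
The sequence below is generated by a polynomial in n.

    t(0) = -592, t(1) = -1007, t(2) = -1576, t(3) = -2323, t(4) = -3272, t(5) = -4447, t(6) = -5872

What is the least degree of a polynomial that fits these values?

-415, -569, -747, -949, -1175, -1425
-154, -178, -202, -226, -250
-24, -24, -24, -24
The third differences are constant, so the polynomial has degree 3.

3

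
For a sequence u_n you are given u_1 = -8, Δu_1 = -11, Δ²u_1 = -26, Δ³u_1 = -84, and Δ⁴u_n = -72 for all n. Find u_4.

Build the table forward from the leading diagonal:
Δ⁴: -72  -72  -72  -72
Δ³: -84  -156  -228  -300
Δ²: -26  -110  -266  -494
Δ: -11  -37  -147  -413
u: -8  -19  -56  -203

-203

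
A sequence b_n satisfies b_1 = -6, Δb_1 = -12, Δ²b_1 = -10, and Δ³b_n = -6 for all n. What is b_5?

-138

Build the table forward from the leading diagonal:
Δ³: -6, -6, -6, -6, -6
Δ²: -10, -16, -22, -28, -34
Δ: -12, -22, -38, -60, -88
b: -6, -18, -40, -78, -138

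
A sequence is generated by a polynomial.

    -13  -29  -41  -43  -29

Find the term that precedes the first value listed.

-16, -12, -2, 14
4, 10, 16
6, 6
The third differences are constant at 6.
Work back: 4 − 6 = -2;  -16 + 2 = -14;  -13 + 14 = 1

1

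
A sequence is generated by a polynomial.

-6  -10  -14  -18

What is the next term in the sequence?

-22

D1: -4, -4, -4
Constant first difference = -4, so extend:
-18 − 4 = -22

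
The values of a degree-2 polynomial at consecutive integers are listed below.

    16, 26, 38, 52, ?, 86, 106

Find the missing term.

68

Using the first 4 terms:
D1: 10  12  14
D2: 2  2
Constant second difference = 2.
Extend forward: 14 + 2 = 16;  52 + 16 = 68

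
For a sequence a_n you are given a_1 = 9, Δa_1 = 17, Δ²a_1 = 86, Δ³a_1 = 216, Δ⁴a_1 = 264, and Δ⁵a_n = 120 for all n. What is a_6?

4554

Build the table forward from the leading diagonal:
Fifth differences: 120  120  120  120  120  120
Fourth differences: 264  384  504  624  744  864
Third differences: 216  480  864  1368  1992  2736
Second differences: 86  302  782  1646  3014  5006
First differences: 17  103  405  1187  2833  5847
a: 9  26  129  534  1721  4554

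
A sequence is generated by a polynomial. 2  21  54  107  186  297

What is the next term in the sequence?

First differences: 19  33  53  79  111
Second differences: 14  20  26  32
Third differences: 6  6  6
Constant third difference = 6, so extend:
32 + 6 = 38;  111 + 38 = 149;  297 + 149 = 446

446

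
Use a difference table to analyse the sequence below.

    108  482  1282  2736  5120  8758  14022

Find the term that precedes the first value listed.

-20

374  800  1454  2384  3638  5264
426  654  930  1254  1626
228  276  324  372
48  48  48
The fourth differences are constant at 48.
Work back: 228 − 48 = 180;  426 − 180 = 246;  374 − 246 = 128;  108 − 128 = -20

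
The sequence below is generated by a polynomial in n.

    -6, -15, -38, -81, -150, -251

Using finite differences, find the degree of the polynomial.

3

Δ: -9, -23, -43, -69, -101
Δ²: -14, -20, -26, -32
Δ³: -6, -6, -6
The third differences are constant, so the polynomial has degree 3.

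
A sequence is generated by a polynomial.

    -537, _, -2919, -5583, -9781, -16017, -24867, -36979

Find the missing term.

Using the last 6 terms:
D1: -2664  -4198  -6236  -8850  -12112
D2: -1534  -2038  -2614  -3262
D3: -504  -576  -648
D4: -72  -72
Constant fourth difference = -72.
Extend backward: -504 + 72 = -432;  -1534 + 432 = -1102;  -2664 + 1102 = -1562;  -2919 + 1562 = -1357

-1357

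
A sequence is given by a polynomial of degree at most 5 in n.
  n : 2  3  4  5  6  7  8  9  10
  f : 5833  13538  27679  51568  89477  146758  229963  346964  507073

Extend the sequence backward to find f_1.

2092

7705  14141  23889  37909  57281  83205  117001  160109
6436  9748  14020  19372  25924  33796  43108
3312  4272  5352  6552  7872  9312
960  1080  1200  1320  1440
120  120  120  120
The fifth differences are constant at 120.
Work back: 960 − 120 = 840;  3312 − 840 = 2472;  6436 − 2472 = 3964;  7705 − 3964 = 3741;  5833 − 3741 = 2092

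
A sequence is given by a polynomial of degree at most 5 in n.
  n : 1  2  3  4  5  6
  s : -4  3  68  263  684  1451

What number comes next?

D1: 7  65  195  421  767
D2: 58  130  226  346
D3: 72  96  120
D4: 24  24
The fourth differences are constant (24).
120 + 24 = 144;  346 + 144 = 490;  767 + 490 = 1257;  1451 + 1257 = 2708

2708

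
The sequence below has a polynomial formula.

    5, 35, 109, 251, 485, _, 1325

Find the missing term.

Using the first 5 terms:
D1: 30, 74, 142, 234
D2: 44, 68, 92
D3: 24, 24
Constant third difference = 24.
Extend forward: 92 + 24 = 116;  234 + 116 = 350;  485 + 350 = 835

835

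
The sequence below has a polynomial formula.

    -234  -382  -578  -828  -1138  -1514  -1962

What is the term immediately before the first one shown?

-128

First differences: -148, -196, -250, -310, -376, -448
Second differences: -48, -54, -60, -66, -72
Third differences: -6, -6, -6, -6
The third differences are constant at -6.
Work back: -48 + 6 = -42;  -148 + 42 = -106;  -234 + 106 = -128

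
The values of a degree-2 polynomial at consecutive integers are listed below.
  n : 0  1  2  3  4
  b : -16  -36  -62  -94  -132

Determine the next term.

-176

First differences: -20 , -26 , -32 , -38
Second differences: -6 , -6 , -6
Second differences constant at -6.
-38 − 6 = -44;  -132 − 44 = -176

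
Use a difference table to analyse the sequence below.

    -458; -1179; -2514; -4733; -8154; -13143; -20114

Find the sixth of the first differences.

-6971

Δ: -721, -1335, -2219, -3421, -4989, -6971
Δ²: -614, -884, -1202, -1568, -1982
Δ³: -270, -318, -366, -414
Δ⁴: -48, -48, -48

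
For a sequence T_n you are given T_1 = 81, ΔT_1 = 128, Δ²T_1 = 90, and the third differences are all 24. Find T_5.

1229

Build the table forward from the leading diagonal:
Third differences: 24, 24, 24, 24, 24
Second differences: 90, 114, 138, 162, 186
First differences: 128, 218, 332, 470, 632
T: 81, 209, 427, 759, 1229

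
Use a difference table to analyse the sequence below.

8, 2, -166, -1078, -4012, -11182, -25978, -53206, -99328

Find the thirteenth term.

-673396

-6  -168  -912  -2934  -7170  -14796  -27228  -46122
-162  -744  -2022  -4236  -7626  -12432  -18894
-582  -1278  -2214  -3390  -4806  -6462
-696  -936  -1176  -1416  -1656
-240  -240  -240  -240
Constant fifth difference = -240, so extend:
-1656 − 240 = -1896;  -6462 − 1896 = -8358;  -18894 − 8358 = -27252;  -46122 − 27252 = -73374;  -99328 − 73374 = -172702
-1896 − 240 = -2136;  -8358 − 2136 = -10494;  -27252 − 10494 = -37746;  -73374 − 37746 = -111120;  -172702 − 111120 = -283822
-2136 − 240 = -2376;  -10494 − 2376 = -12870;  -37746 − 12870 = -50616;  -111120 − 50616 = -161736;  -283822 − 161736 = -445558
-2376 − 240 = -2616;  -12870 − 2616 = -15486;  -50616 − 15486 = -66102;  -161736 − 66102 = -227838;  -445558 − 227838 = -673396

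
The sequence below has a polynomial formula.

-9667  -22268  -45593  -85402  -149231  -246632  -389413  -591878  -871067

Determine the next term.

-1246996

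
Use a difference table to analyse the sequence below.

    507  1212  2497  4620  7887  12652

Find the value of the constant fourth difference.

Δ: 705, 1285, 2123, 3267, 4765
Δ²: 580, 838, 1144, 1498
Δ³: 258, 306, 354
Δ⁴: 48, 48

48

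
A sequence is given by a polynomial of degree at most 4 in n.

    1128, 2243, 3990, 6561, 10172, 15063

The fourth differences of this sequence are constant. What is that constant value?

D1: 1115, 1747, 2571, 3611, 4891
D2: 632, 824, 1040, 1280
D3: 192, 216, 240
D4: 24, 24

24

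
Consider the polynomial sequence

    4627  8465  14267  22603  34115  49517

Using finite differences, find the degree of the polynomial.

Δ: 3838, 5802, 8336, 11512, 15402
Δ²: 1964, 2534, 3176, 3890
Δ³: 570, 642, 714
Δ⁴: 72, 72
The fourth differences are constant, so the polynomial has degree 4.

4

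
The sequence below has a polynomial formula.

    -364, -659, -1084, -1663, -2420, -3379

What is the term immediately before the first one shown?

-175

-295, -425, -579, -757, -959
-130, -154, -178, -202
-24, -24, -24
The third differences are constant at -24.
Work back: -130 + 24 = -106;  -295 + 106 = -189;  -364 + 189 = -175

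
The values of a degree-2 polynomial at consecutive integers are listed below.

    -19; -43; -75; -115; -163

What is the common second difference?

First differences: -24, -32, -40, -48
Second differences: -8, -8, -8

-8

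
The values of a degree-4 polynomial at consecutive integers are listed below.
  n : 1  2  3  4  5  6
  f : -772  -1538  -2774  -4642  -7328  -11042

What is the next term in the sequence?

-16018

-766, -1236, -1868, -2686, -3714
-470, -632, -818, -1028
-162, -186, -210
-24, -24
Constant fourth difference = -24, so extend:
-210 − 24 = -234;  -1028 − 234 = -1262;  -3714 − 1262 = -4976;  -11042 − 4976 = -16018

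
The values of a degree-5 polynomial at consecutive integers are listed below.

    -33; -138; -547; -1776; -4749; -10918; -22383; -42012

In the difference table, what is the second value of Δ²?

D1: -105, -409, -1229, -2973, -6169, -11465, -19629
D2: -304, -820, -1744, -3196, -5296, -8164
D3: -516, -924, -1452, -2100, -2868
D4: -408, -528, -648, -768
D5: -120, -120, -120

-820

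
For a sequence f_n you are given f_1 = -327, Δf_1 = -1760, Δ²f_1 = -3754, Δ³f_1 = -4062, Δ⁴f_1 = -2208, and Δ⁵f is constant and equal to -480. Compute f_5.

Build the table forward from the leading diagonal:
Fifth differences: -480, -480, -480, -480, -480
Fourth differences: -2208, -2688, -3168, -3648, -4128
Third differences: -4062, -6270, -8958, -12126, -15774
Second differences: -3754, -7816, -14086, -23044, -35170
First differences: -1760, -5514, -13330, -27416, -50460
f: -327, -2087, -7601, -20931, -48347

-48347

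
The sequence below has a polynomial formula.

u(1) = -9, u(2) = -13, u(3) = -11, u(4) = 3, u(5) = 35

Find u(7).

D1: -4, 2, 14, 32
D2: 6, 12, 18
D3: 6, 6
The third differences are constant (6).
18 + 6 = 24;  32 + 24 = 56;  35 + 56 = 91
24 + 6 = 30;  56 + 30 = 86;  91 + 86 = 177

177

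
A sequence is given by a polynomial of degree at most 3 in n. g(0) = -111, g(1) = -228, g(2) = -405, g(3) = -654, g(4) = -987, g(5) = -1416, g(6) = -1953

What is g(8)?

D1: -117, -177, -249, -333, -429, -537
D2: -60, -72, -84, -96, -108
D3: -12, -12, -12, -12
The third differences are constant (-12).
-108 − 12 = -120;  -537 − 120 = -657;  -1953 − 657 = -2610
-120 − 12 = -132;  -657 − 132 = -789;  -2610 − 789 = -3399

-3399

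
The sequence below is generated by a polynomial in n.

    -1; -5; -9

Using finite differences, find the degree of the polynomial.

1

First differences: -4, -4
The first differences are constant, so the polynomial has degree 1.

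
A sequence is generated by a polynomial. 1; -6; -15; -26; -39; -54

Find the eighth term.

Δ: -7, -9, -11, -13, -15
Δ²: -2, -2, -2, -2
The second differences are constant (-2).
-15 − 2 = -17;  -54 − 17 = -71
-17 − 2 = -19;  -71 − 19 = -90

-90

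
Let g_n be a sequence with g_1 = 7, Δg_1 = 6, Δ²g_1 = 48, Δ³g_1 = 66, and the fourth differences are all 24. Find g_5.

607

Build the table forward from the leading diagonal:
D4: 24  24  24  24  24
D3: 66  90  114  138  162
D2: 48  114  204  318  456
D1: 6  54  168  372  690
g: 7  13  67  235  607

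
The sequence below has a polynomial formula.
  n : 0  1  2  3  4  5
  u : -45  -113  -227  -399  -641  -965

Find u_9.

-3321

First differences: -68  -114  -172  -242  -324
Second differences: -46  -58  -70  -82
Third differences: -12  -12  -12
Third differences constant at -12.
-82 − 12 = -94;  -324 − 94 = -418;  -965 − 418 = -1383
-94 − 12 = -106;  -418 − 106 = -524;  -1383 − 524 = -1907
-106 − 12 = -118;  -524 − 118 = -642;  -1907 − 642 = -2549
-118 − 12 = -130;  -642 − 130 = -772;  -2549 − 772 = -3321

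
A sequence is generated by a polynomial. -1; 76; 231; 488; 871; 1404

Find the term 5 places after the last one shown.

77 , 155 , 257 , 383 , 533
78 , 102 , 126 , 150
24 , 24 , 24
Constant third difference = 24, so extend:
150 + 24 = 174;  533 + 174 = 707;  1404 + 707 = 2111
174 + 24 = 198;  707 + 198 = 905;  2111 + 905 = 3016
198 + 24 = 222;  905 + 222 = 1127;  3016 + 1127 = 4143
222 + 24 = 246;  1127 + 246 = 1373;  4143 + 1373 = 5516
246 + 24 = 270;  1373 + 270 = 1643;  5516 + 1643 = 7159

7159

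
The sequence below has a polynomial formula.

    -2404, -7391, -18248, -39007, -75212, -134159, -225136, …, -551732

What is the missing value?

Using the first 7 terms:
-4987, -10857, -20759, -36205, -58947, -90977
-5870, -9902, -15446, -22742, -32030
-4032, -5544, -7296, -9288
-1512, -1752, -1992
-240, -240
Constant fifth difference = -240.
Extend forward: -1992 − 240 = -2232;  -9288 − 2232 = -11520;  -32030 − 11520 = -43550;  -90977 − 43550 = -134527;  -225136 − 134527 = -359663

-359663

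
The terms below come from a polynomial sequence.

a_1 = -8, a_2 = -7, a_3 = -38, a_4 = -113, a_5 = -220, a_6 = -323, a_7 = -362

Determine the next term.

1, -31, -75, -107, -103, -39
-32, -44, -32, 4, 64
-12, 12, 36, 60
24, 24, 24
Constant fourth difference = 24, so extend:
60 + 24 = 84;  64 + 84 = 148;  -39 + 148 = 109;  -362 + 109 = -253

-253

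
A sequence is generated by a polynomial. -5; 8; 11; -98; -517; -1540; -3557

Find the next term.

Δ: 13 , 3 , -109 , -419 , -1023 , -2017
Δ²: -10 , -112 , -310 , -604 , -994
Δ³: -102 , -198 , -294 , -390
Δ⁴: -96 , -96 , -96
Fourth differences constant at -96.
-390 − 96 = -486;  -994 − 486 = -1480;  -2017 − 1480 = -3497;  -3557 − 3497 = -7054

-7054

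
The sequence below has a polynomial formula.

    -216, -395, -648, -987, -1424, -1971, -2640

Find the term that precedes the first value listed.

-99

-179  -253  -339  -437  -547  -669
-74  -86  -98  -110  -122
-12  -12  -12  -12
The third differences are constant at -12.
Work back: -74 + 12 = -62;  -179 + 62 = -117;  -216 + 117 = -99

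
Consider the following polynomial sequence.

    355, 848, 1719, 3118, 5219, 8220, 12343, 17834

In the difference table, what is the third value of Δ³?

198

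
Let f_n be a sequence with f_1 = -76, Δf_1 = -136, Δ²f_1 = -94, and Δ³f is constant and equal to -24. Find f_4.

-790

Build the table forward from the leading diagonal:
Δ³: -24  -24  -24  -24
Δ²: -94  -118  -142  -166
Δ: -136  -230  -348  -490
f: -76  -212  -442  -790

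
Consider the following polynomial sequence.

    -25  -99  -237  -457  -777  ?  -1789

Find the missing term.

-1215

Using the first 5 terms:
D1: -74  -138  -220  -320
D2: -64  -82  -100
D3: -18  -18
Constant third difference = -18.
Extend forward: -100 − 18 = -118;  -320 − 118 = -438;  -777 − 438 = -1215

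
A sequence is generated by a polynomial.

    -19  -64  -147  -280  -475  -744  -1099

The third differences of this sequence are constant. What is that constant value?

First differences: -45, -83, -133, -195, -269, -355
Second differences: -38, -50, -62, -74, -86
Third differences: -12, -12, -12, -12

-12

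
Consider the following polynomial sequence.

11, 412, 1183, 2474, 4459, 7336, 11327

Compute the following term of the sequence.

16678

401  771  1291  1985  2877  3991
370  520  694  892  1114
150  174  198  222
24  24  24
The fourth differences are constant (24).
222 + 24 = 246;  1114 + 246 = 1360;  3991 + 1360 = 5351;  11327 + 5351 = 16678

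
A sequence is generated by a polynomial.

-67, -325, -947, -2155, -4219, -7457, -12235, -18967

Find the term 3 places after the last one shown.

-55747

-258, -622, -1208, -2064, -3238, -4778, -6732
-364, -586, -856, -1174, -1540, -1954
-222, -270, -318, -366, -414
-48, -48, -48, -48
Constant fourth difference = -48, so extend:
-414 − 48 = -462;  -1954 − 462 = -2416;  -6732 − 2416 = -9148;  -18967 − 9148 = -28115
-462 − 48 = -510;  -2416 − 510 = -2926;  -9148 − 2926 = -12074;  -28115 − 12074 = -40189
-510 − 48 = -558;  -2926 − 558 = -3484;  -12074 − 3484 = -15558;  -40189 − 15558 = -55747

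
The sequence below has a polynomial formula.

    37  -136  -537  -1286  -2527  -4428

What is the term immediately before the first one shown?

78

D1: -173  -401  -749  -1241  -1901
D2: -228  -348  -492  -660
D3: -120  -144  -168
D4: -24  -24
The fourth differences are constant at -24.
Work back: -120 + 24 = -96;  -228 + 96 = -132;  -173 + 132 = -41;  37 + 41 = 78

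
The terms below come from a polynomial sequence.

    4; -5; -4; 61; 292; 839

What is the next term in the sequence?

1900

D1: -9, 1, 65, 231, 547
D2: 10, 64, 166, 316
D3: 54, 102, 150
D4: 48, 48
The fourth differences are constant (48).
150 + 48 = 198;  316 + 198 = 514;  547 + 514 = 1061;  839 + 1061 = 1900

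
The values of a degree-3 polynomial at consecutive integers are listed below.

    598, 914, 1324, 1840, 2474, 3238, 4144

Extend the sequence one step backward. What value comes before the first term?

First differences: 316, 410, 516, 634, 764, 906
Second differences: 94, 106, 118, 130, 142
Third differences: 12, 12, 12, 12
The third differences are constant at 12.
Work back: 94 − 12 = 82;  316 − 82 = 234;  598 − 234 = 364

364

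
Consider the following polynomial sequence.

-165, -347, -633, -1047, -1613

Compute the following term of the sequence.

-182  -286  -414  -566
-104  -128  -152
-24  -24
The third differences are constant (-24).
-152 − 24 = -176;  -566 − 176 = -742;  -1613 − 742 = -2355

-2355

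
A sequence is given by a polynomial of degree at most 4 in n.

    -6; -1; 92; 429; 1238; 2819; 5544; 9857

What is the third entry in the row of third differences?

First differences: 5, 93, 337, 809, 1581, 2725, 4313
Second differences: 88, 244, 472, 772, 1144, 1588
Third differences: 156, 228, 300, 372, 444
Fourth differences: 72, 72, 72, 72

300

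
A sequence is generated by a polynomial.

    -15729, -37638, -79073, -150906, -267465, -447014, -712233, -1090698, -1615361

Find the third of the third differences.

First differences: -21909, -41435, -71833, -116559, -179549, -265219, -378465, -524663
Second differences: -19526, -30398, -44726, -62990, -85670, -113246, -146198
Third differences: -10872, -14328, -18264, -22680, -27576, -32952
Fourth differences: -3456, -3936, -4416, -4896, -5376
Fifth differences: -480, -480, -480, -480

-18264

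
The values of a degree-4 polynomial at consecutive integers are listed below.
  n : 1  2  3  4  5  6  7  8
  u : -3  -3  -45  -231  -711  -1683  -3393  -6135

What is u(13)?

0  -42  -186  -480  -972  -1710  -2742
-42  -144  -294  -492  -738  -1032
-102  -150  -198  -246  -294
-48  -48  -48  -48
Fourth differences constant at -48.
-294 − 48 = -342;  -1032 − 342 = -1374;  -2742 − 1374 = -4116;  -6135 − 4116 = -10251
-342 − 48 = -390;  -1374 − 390 = -1764;  -4116 − 1764 = -5880;  -10251 − 5880 = -16131
-390 − 48 = -438;  -1764 − 438 = -2202;  -5880 − 2202 = -8082;  -16131 − 8082 = -24213
-438 − 48 = -486;  -2202 − 486 = -2688;  -8082 − 2688 = -10770;  -24213 − 10770 = -34983
-486 − 48 = -534;  -2688 − 534 = -3222;  -10770 − 3222 = -13992;  -34983 − 13992 = -48975

-48975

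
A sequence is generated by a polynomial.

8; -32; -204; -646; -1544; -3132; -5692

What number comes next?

Δ: -40 , -172 , -442 , -898 , -1588 , -2560
Δ²: -132 , -270 , -456 , -690 , -972
Δ³: -138 , -186 , -234 , -282
Δ⁴: -48 , -48 , -48
The fourth differences are constant (-48).
-282 − 48 = -330;  -972 − 330 = -1302;  -2560 − 1302 = -3862;  -5692 − 3862 = -9554

-9554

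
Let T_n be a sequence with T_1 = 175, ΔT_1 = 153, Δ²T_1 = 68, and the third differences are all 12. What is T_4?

Build the table forward from the leading diagonal:
D3: 12  12  12  12
D2: 68  80  92  104
D1: 153  221  301  393
T: 175  328  549  850

850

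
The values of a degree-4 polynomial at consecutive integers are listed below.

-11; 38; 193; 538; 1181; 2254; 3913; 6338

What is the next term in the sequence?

9733

D1: 49 , 155 , 345 , 643 , 1073 , 1659 , 2425
D2: 106 , 190 , 298 , 430 , 586 , 766
D3: 84 , 108 , 132 , 156 , 180
D4: 24 , 24 , 24 , 24
Constant fourth difference = 24, so extend:
180 + 24 = 204;  766 + 204 = 970;  2425 + 970 = 3395;  6338 + 3395 = 9733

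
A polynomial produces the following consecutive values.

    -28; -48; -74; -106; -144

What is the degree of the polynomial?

2

D1: -20, -26, -32, -38
D2: -6, -6, -6
The second differences are constant, so the polynomial has degree 2.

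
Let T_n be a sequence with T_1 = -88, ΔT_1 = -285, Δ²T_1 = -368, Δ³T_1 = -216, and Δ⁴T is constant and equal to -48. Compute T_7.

Build the table forward from the leading diagonal:
D4: -48  -48  -48  -48  -48  -48  -48
D3: -216  -264  -312  -360  -408  -456  -504
D2: -368  -584  -848  -1160  -1520  -1928  -2384
D1: -285  -653  -1237  -2085  -3245  -4765  -6693
T: -88  -373  -1026  -2263  -4348  -7593  -12358

-12358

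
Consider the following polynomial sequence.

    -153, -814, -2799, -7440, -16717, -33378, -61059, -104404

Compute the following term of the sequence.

-169185

Δ: -661  -1985  -4641  -9277  -16661  -27681  -43345
Δ²: -1324  -2656  -4636  -7384  -11020  -15664
Δ³: -1332  -1980  -2748  -3636  -4644
Δ⁴: -648  -768  -888  -1008
Δ⁵: -120  -120  -120
Constant fifth difference = -120, so extend:
-1008 − 120 = -1128;  -4644 − 1128 = -5772;  -15664 − 5772 = -21436;  -43345 − 21436 = -64781;  -104404 − 64781 = -169185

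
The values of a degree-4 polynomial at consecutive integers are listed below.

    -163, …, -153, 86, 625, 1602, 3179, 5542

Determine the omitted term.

-206

Using the last 6 terms:
First differences: 239  539  977  1577  2363
Second differences: 300  438  600  786
Third differences: 138  162  186
Fourth differences: 24  24
Constant fourth difference = 24.
Extend backward: 138 − 24 = 114;  300 − 114 = 186;  239 − 186 = 53;  -153 − 53 = -206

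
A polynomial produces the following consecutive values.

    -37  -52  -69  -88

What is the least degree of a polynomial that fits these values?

2

First differences: -15, -17, -19
Second differences: -2, -2
The second differences are constant, so the polynomial has degree 2.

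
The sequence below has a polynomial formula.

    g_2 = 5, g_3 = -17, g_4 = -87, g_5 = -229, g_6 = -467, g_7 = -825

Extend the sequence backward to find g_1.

D1: -22  -70  -142  -238  -358
D2: -48  -72  -96  -120
D3: -24  -24  -24
The third differences are constant at -24.
Work back: -48 + 24 = -24;  -22 + 24 = 2;  5 − 2 = 3

3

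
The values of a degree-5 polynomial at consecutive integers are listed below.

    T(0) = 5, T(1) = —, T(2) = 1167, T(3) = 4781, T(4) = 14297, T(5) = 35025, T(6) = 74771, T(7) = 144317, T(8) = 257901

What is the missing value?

Using the last 7 terms:
3614, 9516, 20728, 39746, 69546, 113584
5902, 11212, 19018, 29800, 44038
5310, 7806, 10782, 14238
2496, 2976, 3456
480, 480
Constant fifth difference = 480.
Extend backward: 2496 − 480 = 2016;  5310 − 2016 = 3294;  5902 − 3294 = 2608;  3614 − 2608 = 1006;  1167 − 1006 = 161

161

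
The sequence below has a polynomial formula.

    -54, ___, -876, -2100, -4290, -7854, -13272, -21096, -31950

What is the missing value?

Using the last 7 terms:
-1224  -2190  -3564  -5418  -7824  -10854
-966  -1374  -1854  -2406  -3030
-408  -480  -552  -624
-72  -72  -72
Constant fourth difference = -72.
Extend backward: -408 + 72 = -336;  -966 + 336 = -630;  -1224 + 630 = -594;  -876 + 594 = -282

-282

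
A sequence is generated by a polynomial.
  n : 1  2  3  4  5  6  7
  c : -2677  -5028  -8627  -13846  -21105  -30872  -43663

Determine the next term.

Δ: -2351  -3599  -5219  -7259  -9767  -12791
Δ²: -1248  -1620  -2040  -2508  -3024
Δ³: -372  -420  -468  -516
Δ⁴: -48  -48  -48
The fourth differences are constant (-48).
-516 − 48 = -564;  -3024 − 564 = -3588;  -12791 − 3588 = -16379;  -43663 − 16379 = -60042

-60042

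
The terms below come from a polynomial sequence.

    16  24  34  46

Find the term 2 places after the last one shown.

76

8  10  12
2  2
Second differences constant at 2.
12 + 2 = 14;  46 + 14 = 60
14 + 2 = 16;  60 + 16 = 76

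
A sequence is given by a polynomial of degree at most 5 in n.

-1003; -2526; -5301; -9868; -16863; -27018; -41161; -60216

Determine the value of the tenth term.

First differences: -1523  -2775  -4567  -6995  -10155  -14143  -19055
Second differences: -1252  -1792  -2428  -3160  -3988  -4912
Third differences: -540  -636  -732  -828  -924
Fourth differences: -96  -96  -96  -96
Constant fourth difference = -96, so extend:
-924 − 96 = -1020;  -4912 − 1020 = -5932;  -19055 − 5932 = -24987;  -60216 − 24987 = -85203
-1020 − 96 = -1116;  -5932 − 1116 = -7048;  -24987 − 7048 = -32035;  -85203 − 32035 = -117238

-117238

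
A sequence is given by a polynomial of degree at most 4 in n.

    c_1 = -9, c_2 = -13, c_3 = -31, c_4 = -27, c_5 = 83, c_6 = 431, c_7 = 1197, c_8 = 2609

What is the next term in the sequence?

First differences: -4, -18, 4, 110, 348, 766, 1412
Second differences: -14, 22, 106, 238, 418, 646
Third differences: 36, 84, 132, 180, 228
Fourth differences: 48, 48, 48, 48
The fourth differences are constant (48).
228 + 48 = 276;  646 + 276 = 922;  1412 + 922 = 2334;  2609 + 2334 = 4943

4943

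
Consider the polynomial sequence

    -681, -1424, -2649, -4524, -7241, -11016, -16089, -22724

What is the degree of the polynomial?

4

First differences: -743, -1225, -1875, -2717, -3775, -5073, -6635
Second differences: -482, -650, -842, -1058, -1298, -1562
Third differences: -168, -192, -216, -240, -264
Fourth differences: -24, -24, -24, -24
The fourth differences are constant, so the polynomial has degree 4.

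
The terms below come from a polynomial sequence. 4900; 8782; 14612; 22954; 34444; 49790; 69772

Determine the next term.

3882, 5830, 8342, 11490, 15346, 19982
1948, 2512, 3148, 3856, 4636
564, 636, 708, 780
72, 72, 72
Fourth differences constant at 72.
780 + 72 = 852;  4636 + 852 = 5488;  19982 + 5488 = 25470;  69772 + 25470 = 95242

95242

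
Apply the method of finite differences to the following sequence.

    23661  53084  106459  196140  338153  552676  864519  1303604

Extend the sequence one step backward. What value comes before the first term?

9028

29423, 53375, 89681, 142013, 214523, 311843, 439085
23952, 36306, 52332, 72510, 97320, 127242
12354, 16026, 20178, 24810, 29922
3672, 4152, 4632, 5112
480, 480, 480
The fifth differences are constant at 480.
Work back: 3672 − 480 = 3192;  12354 − 3192 = 9162;  23952 − 9162 = 14790;  29423 − 14790 = 14633;  23661 − 14633 = 9028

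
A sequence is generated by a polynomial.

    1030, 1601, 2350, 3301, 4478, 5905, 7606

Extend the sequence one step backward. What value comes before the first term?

613

First differences: 571  749  951  1177  1427  1701
Second differences: 178  202  226  250  274
Third differences: 24  24  24  24
The third differences are constant at 24.
Work back: 178 − 24 = 154;  571 − 154 = 417;  1030 − 417 = 613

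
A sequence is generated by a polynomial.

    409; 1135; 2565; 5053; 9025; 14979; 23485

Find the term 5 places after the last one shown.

129285

First differences: 726, 1430, 2488, 3972, 5954, 8506
Second differences: 704, 1058, 1484, 1982, 2552
Third differences: 354, 426, 498, 570
Fourth differences: 72, 72, 72
Constant fourth difference = 72, so extend:
570 + 72 = 642;  2552 + 642 = 3194;  8506 + 3194 = 11700;  23485 + 11700 = 35185
642 + 72 = 714;  3194 + 714 = 3908;  11700 + 3908 = 15608;  35185 + 15608 = 50793
714 + 72 = 786;  3908 + 786 = 4694;  15608 + 4694 = 20302;  50793 + 20302 = 71095
786 + 72 = 858;  4694 + 858 = 5552;  20302 + 5552 = 25854;  71095 + 25854 = 96949
858 + 72 = 930;  5552 + 930 = 6482;  25854 + 6482 = 32336;  96949 + 32336 = 129285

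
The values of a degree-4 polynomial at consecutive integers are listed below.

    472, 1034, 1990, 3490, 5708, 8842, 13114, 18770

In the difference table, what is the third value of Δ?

1500

First differences: 562, 956, 1500, 2218, 3134, 4272, 5656
Second differences: 394, 544, 718, 916, 1138, 1384
Third differences: 150, 174, 198, 222, 246
Fourth differences: 24, 24, 24, 24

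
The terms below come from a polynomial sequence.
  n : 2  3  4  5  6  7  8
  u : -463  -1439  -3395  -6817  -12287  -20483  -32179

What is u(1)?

-77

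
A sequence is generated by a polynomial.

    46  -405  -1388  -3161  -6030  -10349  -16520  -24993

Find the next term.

D1: -451, -983, -1773, -2869, -4319, -6171, -8473
D2: -532, -790, -1096, -1450, -1852, -2302
D3: -258, -306, -354, -402, -450
D4: -48, -48, -48, -48
Constant fourth difference = -48, so extend:
-450 − 48 = -498;  -2302 − 498 = -2800;  -8473 − 2800 = -11273;  -24993 − 11273 = -36266

-36266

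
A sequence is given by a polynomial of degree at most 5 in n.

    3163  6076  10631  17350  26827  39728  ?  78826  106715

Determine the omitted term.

56791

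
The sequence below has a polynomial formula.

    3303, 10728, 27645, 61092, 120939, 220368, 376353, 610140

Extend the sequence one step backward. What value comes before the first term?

7425  16917  33447  59847  99429  155985  233787
9492  16530  26400  39582  56556  77802
7038  9870  13182  16974  21246
2832  3312  3792  4272
480  480  480
The fifth differences are constant at 480.
Work back: 2832 − 480 = 2352;  7038 − 2352 = 4686;  9492 − 4686 = 4806;  7425 − 4806 = 2619;  3303 − 2619 = 684

684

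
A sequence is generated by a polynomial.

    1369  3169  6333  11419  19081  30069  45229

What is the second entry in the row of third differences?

Δ: 1800, 3164, 5086, 7662, 10988, 15160
Δ²: 1364, 1922, 2576, 3326, 4172
Δ³: 558, 654, 750, 846
Δ⁴: 96, 96, 96

654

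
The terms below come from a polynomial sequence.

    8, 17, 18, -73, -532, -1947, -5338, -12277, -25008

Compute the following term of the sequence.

-46567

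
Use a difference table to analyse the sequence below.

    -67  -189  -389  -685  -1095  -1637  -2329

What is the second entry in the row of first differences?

-200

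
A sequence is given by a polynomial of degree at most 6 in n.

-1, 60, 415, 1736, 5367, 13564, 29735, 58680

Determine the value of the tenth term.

182492

Δ: 61 , 355 , 1321 , 3631 , 8197 , 16171 , 28945
Δ²: 294 , 966 , 2310 , 4566 , 7974 , 12774
Δ³: 672 , 1344 , 2256 , 3408 , 4800
Δ⁴: 672 , 912 , 1152 , 1392
Δ⁵: 240 , 240 , 240
The fifth differences are constant (240).
1392 + 240 = 1632;  4800 + 1632 = 6432;  12774 + 6432 = 19206;  28945 + 19206 = 48151;  58680 + 48151 = 106831
1632 + 240 = 1872;  6432 + 1872 = 8304;  19206 + 8304 = 27510;  48151 + 27510 = 75661;  106831 + 75661 = 182492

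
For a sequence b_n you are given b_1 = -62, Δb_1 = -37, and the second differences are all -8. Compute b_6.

-327

Build the table forward from the leading diagonal:
Second differences: -8  -8  -8  -8  -8  -8
First differences: -37  -45  -53  -61  -69  -77
b: -62  -99  -144  -197  -258  -327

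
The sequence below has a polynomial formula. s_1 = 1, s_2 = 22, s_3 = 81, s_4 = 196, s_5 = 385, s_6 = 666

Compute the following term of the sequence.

1057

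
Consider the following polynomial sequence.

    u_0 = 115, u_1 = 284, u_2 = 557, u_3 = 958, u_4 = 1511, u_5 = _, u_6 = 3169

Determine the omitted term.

Using the first 5 terms:
169  273  401  553
104  128  152
24  24
Constant third difference = 24.
Extend forward: 152 + 24 = 176;  553 + 176 = 729;  1511 + 729 = 2240

2240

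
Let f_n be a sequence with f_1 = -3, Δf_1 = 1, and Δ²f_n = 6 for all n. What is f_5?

37

Build the table forward from the leading diagonal:
Second differences: 6, 6, 6, 6, 6
First differences: 1, 7, 13, 19, 25
f: -3, -2, 5, 18, 37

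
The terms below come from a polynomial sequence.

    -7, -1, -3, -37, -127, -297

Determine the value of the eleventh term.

-3187

6  -2  -34  -90  -170
-8  -32  -56  -80
-24  -24  -24
Third differences constant at -24.
-80 − 24 = -104;  -170 − 104 = -274;  -297 − 274 = -571
-104 − 24 = -128;  -274 − 128 = -402;  -571 − 402 = -973
-128 − 24 = -152;  -402 − 152 = -554;  -973 − 554 = -1527
-152 − 24 = -176;  -554 − 176 = -730;  -1527 − 730 = -2257
-176 − 24 = -200;  -730 − 200 = -930;  -2257 − 930 = -3187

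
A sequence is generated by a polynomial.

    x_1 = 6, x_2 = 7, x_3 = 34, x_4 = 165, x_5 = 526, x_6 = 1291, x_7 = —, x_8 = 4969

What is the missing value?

2682

Using the first 6 terms:
First differences: 1, 27, 131, 361, 765
Second differences: 26, 104, 230, 404
Third differences: 78, 126, 174
Fourth differences: 48, 48
Constant fourth difference = 48.
Extend forward: 174 + 48 = 222;  404 + 222 = 626;  765 + 626 = 1391;  1291 + 1391 = 2682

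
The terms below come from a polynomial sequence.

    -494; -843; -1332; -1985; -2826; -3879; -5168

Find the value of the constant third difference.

-24

D1: -349, -489, -653, -841, -1053, -1289
D2: -140, -164, -188, -212, -236
D3: -24, -24, -24, -24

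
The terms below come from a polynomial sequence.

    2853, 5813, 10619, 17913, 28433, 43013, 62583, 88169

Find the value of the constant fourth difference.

96

D1: 2960, 4806, 7294, 10520, 14580, 19570, 25586
D2: 1846, 2488, 3226, 4060, 4990, 6016
D3: 642, 738, 834, 930, 1026
D4: 96, 96, 96, 96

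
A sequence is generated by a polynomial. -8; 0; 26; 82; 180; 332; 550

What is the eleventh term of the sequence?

2322

D1: 8, 26, 56, 98, 152, 218
D2: 18, 30, 42, 54, 66
D3: 12, 12, 12, 12
Constant third difference = 12, so extend:
66 + 12 = 78;  218 + 78 = 296;  550 + 296 = 846
78 + 12 = 90;  296 + 90 = 386;  846 + 386 = 1232
90 + 12 = 102;  386 + 102 = 488;  1232 + 488 = 1720
102 + 12 = 114;  488 + 114 = 602;  1720 + 602 = 2322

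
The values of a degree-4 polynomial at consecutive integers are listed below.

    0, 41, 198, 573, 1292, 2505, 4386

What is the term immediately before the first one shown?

41  157  375  719  1213  1881
116  218  344  494  668
102  126  150  174
24  24  24
The fourth differences are constant at 24.
Work back: 102 − 24 = 78;  116 − 78 = 38;  41 − 38 = 3;  0 − 3 = -3

-3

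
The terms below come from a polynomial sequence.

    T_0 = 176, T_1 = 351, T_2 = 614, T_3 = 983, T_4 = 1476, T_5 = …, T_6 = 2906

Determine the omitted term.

2111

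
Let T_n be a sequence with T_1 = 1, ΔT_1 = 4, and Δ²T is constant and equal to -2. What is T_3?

7

Build the table forward from the leading diagonal:
D2: -2  -2  -2
D1: 4  2  0
T: 1  5  7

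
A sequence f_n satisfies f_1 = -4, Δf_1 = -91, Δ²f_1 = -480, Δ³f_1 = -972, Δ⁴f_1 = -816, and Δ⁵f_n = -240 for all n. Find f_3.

Build the table forward from the leading diagonal:
D5: -240, -240, -240
D4: -816, -1056, -1296
D3: -972, -1788, -2844
D2: -480, -1452, -3240
D1: -91, -571, -2023
f: -4, -95, -666

-666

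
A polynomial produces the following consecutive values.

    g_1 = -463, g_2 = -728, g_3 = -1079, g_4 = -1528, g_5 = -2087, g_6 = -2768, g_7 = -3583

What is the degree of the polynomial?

D1: -265, -351, -449, -559, -681, -815
D2: -86, -98, -110, -122, -134
D3: -12, -12, -12, -12
The third differences are constant, so the polynomial has degree 3.

3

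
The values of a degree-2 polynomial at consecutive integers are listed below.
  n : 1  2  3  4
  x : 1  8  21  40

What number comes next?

D1: 7 , 13 , 19
D2: 6 , 6
Constant second difference = 6, so extend:
19 + 6 = 25;  40 + 25 = 65

65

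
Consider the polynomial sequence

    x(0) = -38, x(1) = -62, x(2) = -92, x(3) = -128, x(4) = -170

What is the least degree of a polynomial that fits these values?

Δ: -24, -30, -36, -42
Δ²: -6, -6, -6
The second differences are constant, so the polynomial has degree 2.

2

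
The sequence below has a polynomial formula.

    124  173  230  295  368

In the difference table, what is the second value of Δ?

D1: 49, 57, 65, 73
D2: 8, 8, 8

57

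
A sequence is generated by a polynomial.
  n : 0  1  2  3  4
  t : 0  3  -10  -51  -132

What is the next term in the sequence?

-265

Δ: 3, -13, -41, -81
Δ²: -16, -28, -40
Δ³: -12, -12
Third differences constant at -12.
-40 − 12 = -52;  -81 − 52 = -133;  -132 − 133 = -265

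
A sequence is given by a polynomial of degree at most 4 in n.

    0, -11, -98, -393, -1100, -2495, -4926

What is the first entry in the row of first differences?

-11

Δ: -11, -87, -295, -707, -1395, -2431
Δ²: -76, -208, -412, -688, -1036
Δ³: -132, -204, -276, -348
Δ⁴: -72, -72, -72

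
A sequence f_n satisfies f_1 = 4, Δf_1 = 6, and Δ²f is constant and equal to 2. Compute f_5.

40

Build the table forward from the leading diagonal:
Second differences: 2, 2, 2, 2, 2
First differences: 6, 8, 10, 12, 14
f: 4, 10, 18, 28, 40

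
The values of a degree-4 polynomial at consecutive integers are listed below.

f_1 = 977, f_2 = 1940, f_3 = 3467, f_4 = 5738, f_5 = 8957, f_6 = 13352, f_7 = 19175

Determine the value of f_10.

48092

963, 1527, 2271, 3219, 4395, 5823
564, 744, 948, 1176, 1428
180, 204, 228, 252
24, 24, 24
Fourth differences constant at 24.
252 + 24 = 276;  1428 + 276 = 1704;  5823 + 1704 = 7527;  19175 + 7527 = 26702
276 + 24 = 300;  1704 + 300 = 2004;  7527 + 2004 = 9531;  26702 + 9531 = 36233
300 + 24 = 324;  2004 + 324 = 2328;  9531 + 2328 = 11859;  36233 + 11859 = 48092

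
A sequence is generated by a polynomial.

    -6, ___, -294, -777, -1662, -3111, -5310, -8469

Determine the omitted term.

Using the last 6 terms:
Δ: -483, -885, -1449, -2199, -3159
Δ²: -402, -564, -750, -960
Δ³: -162, -186, -210
Δ⁴: -24, -24
Constant fourth difference = -24.
Extend backward: -162 + 24 = -138;  -402 + 138 = -264;  -483 + 264 = -219;  -294 + 219 = -75

-75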